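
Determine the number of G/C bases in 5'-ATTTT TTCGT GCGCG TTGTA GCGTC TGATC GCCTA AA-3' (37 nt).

A=6, C=8, G=9, T=14
G+C = 9 + 8 = 17

17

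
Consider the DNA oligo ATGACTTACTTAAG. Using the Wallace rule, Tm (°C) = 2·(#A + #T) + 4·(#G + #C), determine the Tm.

Counting bases: C=2, A=5, T=5, G=2
AT pairs contribute 10, GC pairs contribute 4.
Tm = 2(10) + 4(4) = 20 + 16 = 36°C

36°C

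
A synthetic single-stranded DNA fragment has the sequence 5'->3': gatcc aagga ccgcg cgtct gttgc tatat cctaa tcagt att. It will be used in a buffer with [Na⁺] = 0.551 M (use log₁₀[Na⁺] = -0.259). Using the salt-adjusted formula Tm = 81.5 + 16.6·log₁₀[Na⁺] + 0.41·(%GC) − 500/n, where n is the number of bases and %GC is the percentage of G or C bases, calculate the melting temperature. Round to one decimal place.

84.6°C

Length n = 43. Scanning the sequence gives A=10, T=13, G=9, C=11.
G+C = 20, so %GC = 20/43 × 100 = 46.512%
Salt term: 16.6 × (-0.259) = -4.299
GC term: 0.41 × 46.512 = 19.07; length term: −500/43 = −11.628
Tm = 81.5 + (-4.299) + 19.07 − 11.628 = 84.643 → 84.6°C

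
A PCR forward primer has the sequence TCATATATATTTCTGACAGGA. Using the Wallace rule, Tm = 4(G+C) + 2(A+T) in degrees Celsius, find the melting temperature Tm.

54°C

Base counts: G=3, T=8, C=3, A=7
So N_AT = 15 and N_GC = 6.
Tm = 2×15 + 4×6 = 54°C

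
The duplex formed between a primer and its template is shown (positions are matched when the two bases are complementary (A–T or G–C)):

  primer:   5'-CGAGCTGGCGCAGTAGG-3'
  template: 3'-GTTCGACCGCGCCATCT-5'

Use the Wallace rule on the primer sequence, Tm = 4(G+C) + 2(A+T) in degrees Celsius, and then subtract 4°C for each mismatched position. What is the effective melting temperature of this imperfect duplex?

Primer base counts: A=3, T=2, G=8, C=4 → A+T=5, G+C=12
Perfect-match Tm = 2(5) + 4(12) = 10 + 48 = 58°C
Mismatches (positions where the bases are not complementary): 3 (at positions 2, 12, 17)
Effective Tm = 58 − 3×4 = 58 − 12 = 46°C

46°C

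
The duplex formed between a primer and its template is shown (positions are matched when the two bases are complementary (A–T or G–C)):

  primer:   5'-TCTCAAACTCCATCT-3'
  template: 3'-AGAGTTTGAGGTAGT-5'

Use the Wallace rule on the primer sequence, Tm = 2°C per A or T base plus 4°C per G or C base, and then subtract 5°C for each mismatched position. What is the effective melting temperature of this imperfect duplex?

37°C

Primer base counts: A=4, T=5, G=0, C=6 → A+T=9, G+C=6
Perfect-match Tm = 2(9) + 4(6) = 18 + 24 = 42°C
Mismatches (positions where the bases are not complementary): 1 (at position 15)
Effective Tm = 42 − 1×5 = 42 − 5 = 37°C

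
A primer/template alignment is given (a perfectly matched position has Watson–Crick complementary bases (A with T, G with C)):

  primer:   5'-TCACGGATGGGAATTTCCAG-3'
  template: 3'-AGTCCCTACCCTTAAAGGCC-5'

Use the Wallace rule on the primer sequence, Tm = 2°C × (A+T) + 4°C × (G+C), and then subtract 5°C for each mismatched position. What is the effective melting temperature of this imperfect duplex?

Primer base counts: A=5, T=5, G=6, C=4 → A+T=10, G+C=10
Perfect-match Tm = 2(10) + 4(10) = 20 + 40 = 60°C
Mismatches (positions where the bases are not complementary): 2 (at positions 4, 19)
Effective Tm = 60 − 2×5 = 60 − 10 = 50°C

50°C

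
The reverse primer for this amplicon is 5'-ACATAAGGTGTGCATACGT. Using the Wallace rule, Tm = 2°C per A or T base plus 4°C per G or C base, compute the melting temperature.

54°C

Counting bases: C=3, T=5, A=6, G=5
AT pairs contribute 11, GC pairs contribute 8.
Tm = 2(11) + 4(8) = 22 + 32 = 54°C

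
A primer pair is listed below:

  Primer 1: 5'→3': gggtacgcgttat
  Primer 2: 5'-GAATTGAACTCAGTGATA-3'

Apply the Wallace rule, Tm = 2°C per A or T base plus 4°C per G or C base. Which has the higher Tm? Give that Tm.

Primer 1: A+T=6, G+C=7 → Tm = 2(6)+4(7) = 40°C
Primer 2: A+T=12, G+C=6 → Tm = 2(12)+4(6) = 48°C
40°C vs 48°C → primer 2 is higher.

Primer 2, 48°C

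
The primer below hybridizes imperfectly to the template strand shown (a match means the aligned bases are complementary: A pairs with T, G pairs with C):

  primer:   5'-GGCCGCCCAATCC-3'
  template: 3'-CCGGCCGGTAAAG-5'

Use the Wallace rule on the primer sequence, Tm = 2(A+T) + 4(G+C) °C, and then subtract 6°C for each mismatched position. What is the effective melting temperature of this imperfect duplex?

Primer base counts: A=2, T=1, G=3, C=7 → A+T=3, G+C=10
Perfect-match Tm = 2(3) + 4(10) = 6 + 40 = 46°C
Mismatches (positions where the bases are not complementary): 3 (at positions 6, 10, 12)
Effective Tm = 46 − 3×6 = 46 − 18 = 28°C

28°C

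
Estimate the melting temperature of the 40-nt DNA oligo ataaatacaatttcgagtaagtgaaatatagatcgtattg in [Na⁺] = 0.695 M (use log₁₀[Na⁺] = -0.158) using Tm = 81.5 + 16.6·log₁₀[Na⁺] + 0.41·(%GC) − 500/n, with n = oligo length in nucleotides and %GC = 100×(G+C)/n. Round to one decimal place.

76.6°C

Length n = 40. Scanning the sequence gives A=17, C=3, G=7, T=13.
G+C = 10, so %GC = 10/40 × 100 = 25%
Salt term: 16.6 × (-0.158) = -2.623
GC term: 0.41 × 25 = 10.25; length term: −500/40 = −12.5
Tm = 81.5 + (-2.623) + 10.25 − 12.5 = 76.627 → 76.6°C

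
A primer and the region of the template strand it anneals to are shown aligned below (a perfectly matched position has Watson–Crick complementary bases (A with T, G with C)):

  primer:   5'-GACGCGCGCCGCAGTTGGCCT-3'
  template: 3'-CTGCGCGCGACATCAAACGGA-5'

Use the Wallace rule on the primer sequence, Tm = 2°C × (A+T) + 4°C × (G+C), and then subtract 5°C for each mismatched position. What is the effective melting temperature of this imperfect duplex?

59°C

Primer base counts: A=2, T=3, G=8, C=8 → A+T=5, G+C=16
Perfect-match Tm = 2(5) + 4(16) = 10 + 64 = 74°C
Mismatches (positions where the bases are not complementary): 3 (at positions 10, 12, 17)
Effective Tm = 74 − 3×5 = 74 − 15 = 59°C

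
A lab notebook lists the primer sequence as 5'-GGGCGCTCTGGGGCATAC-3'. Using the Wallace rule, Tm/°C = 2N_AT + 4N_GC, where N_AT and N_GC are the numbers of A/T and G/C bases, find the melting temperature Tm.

62°C

Counting bases: G=8, T=3, A=2, C=5
So N_AT = 5 and N_GC = 13.
Tm = 2(5) + 4(13) = 10 + 52 = 62°C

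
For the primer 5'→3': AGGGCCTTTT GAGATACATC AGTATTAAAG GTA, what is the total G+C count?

12

T=10, A=11, G=8, C=4
G+C = 8 + 4 = 12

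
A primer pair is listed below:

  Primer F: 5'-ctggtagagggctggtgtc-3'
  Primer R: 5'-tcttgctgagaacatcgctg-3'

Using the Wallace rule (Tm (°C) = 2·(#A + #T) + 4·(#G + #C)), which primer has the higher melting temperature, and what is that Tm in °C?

Primer F: A+T=7, G+C=12 → Tm = 2(7)+4(12) = 62°C
Primer R: A+T=10, G+C=10 → Tm = 2(10)+4(10) = 60°C
62°C vs 60°C → primer F is higher.

Primer F, 62°C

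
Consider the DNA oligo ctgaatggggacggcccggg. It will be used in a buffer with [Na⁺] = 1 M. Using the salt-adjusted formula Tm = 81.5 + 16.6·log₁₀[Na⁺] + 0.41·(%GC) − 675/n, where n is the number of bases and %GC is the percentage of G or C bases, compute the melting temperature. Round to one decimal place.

Length n = 20. Counting bases: T=2, G=10, C=5, A=3
G+C = 15, so %GC = 15/20 × 100 = 75%
Salt term: 16.6 × (0) = 0
GC term: 0.41 × 75 = 30.75; length term: −675/20 = −33.75
Tm = 81.5 + (0) + 30.75 − 33.75 = 78.5 → 78.5°C

78.5°C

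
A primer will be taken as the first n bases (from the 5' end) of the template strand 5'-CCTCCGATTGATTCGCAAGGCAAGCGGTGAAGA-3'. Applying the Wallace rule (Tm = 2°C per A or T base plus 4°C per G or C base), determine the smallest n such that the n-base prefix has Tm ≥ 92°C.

n = 29

First 28 bases: CCTCCGATTGATTCGCAAGGCAAGCGGT → Tm = 88°C (< 92°C)
First 29 bases: CCTCCGATTGATTCGCAAGGCAAGCGGTG → Tm = 92°C (≥ 92°C)
Since every base adds ≥2°C, Tm only increases with n, so the threshold is first crossed at n = 29.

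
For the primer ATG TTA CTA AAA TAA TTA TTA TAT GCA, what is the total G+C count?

Scanning the sequence gives A=12, T=11, C=2, G=2.
G+C = 2 + 2 = 4

4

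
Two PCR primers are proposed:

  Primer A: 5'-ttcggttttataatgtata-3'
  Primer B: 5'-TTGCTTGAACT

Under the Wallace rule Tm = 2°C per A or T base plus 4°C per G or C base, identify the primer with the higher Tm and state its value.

Primer A: A+T=15, G+C=4 → Tm = 2(15)+4(4) = 46°C
Primer B: A+T=7, G+C=4 → Tm = 2(7)+4(4) = 30°C
46°C vs 30°C → primer A is higher.

Primer A, 46°C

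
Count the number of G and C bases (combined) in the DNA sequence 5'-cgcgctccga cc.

Counting bases: T=1, G=3, A=1, C=7
G+C = 3 + 7 = 10

10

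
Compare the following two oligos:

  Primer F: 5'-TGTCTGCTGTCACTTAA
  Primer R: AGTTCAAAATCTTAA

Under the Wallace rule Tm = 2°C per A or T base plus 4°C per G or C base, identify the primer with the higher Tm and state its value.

Primer F, 48°C

Primer F: A+T=10, G+C=7 → Tm = 2(10)+4(7) = 48°C
Primer R: A+T=12, G+C=3 → Tm = 2(12)+4(3) = 36°C
48°C vs 36°C → primer F is higher.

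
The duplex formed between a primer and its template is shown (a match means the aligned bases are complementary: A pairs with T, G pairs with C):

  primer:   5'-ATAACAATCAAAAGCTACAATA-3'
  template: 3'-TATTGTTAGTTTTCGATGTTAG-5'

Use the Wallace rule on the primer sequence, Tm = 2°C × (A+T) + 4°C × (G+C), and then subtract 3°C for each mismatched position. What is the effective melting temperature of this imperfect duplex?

51°C

Primer base counts: A=13, T=4, G=1, C=4 → A+T=17, G+C=5
Perfect-match Tm = 2(17) + 4(5) = 34 + 20 = 54°C
Mismatches (positions where the bases are not complementary): 1 (at position 22)
Effective Tm = 54 − 1×3 = 54 − 3 = 51°C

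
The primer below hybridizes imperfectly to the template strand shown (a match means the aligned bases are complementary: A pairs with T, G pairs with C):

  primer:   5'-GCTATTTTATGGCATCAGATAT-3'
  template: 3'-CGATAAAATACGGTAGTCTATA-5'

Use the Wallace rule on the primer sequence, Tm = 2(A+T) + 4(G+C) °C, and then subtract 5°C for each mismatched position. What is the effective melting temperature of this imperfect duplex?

Primer base counts: A=6, T=9, G=4, C=3 → A+T=15, G+C=7
Perfect-match Tm = 2(15) + 4(7) = 30 + 28 = 58°C
Mismatches (positions where the bases are not complementary): 1 (at position 12)
Effective Tm = 58 − 1×5 = 58 − 5 = 53°C

53°C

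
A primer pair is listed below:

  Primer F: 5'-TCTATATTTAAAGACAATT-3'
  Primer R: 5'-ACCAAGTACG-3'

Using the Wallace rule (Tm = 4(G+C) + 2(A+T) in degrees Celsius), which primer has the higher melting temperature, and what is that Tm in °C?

Primer F: A+T=16, G+C=3 → Tm = 2(16)+4(3) = 44°C
Primer R: A+T=5, G+C=5 → Tm = 2(5)+4(5) = 30°C
44°C vs 30°C → primer F is higher.

Primer F, 44°C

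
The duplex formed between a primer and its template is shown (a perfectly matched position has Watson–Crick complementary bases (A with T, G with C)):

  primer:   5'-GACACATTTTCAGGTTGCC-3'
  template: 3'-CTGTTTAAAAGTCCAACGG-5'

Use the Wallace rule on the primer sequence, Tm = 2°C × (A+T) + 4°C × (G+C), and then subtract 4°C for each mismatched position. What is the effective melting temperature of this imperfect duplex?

Primer base counts: A=4, T=6, G=4, C=5 → A+T=10, G+C=9
Perfect-match Tm = 2(10) + 4(9) = 20 + 36 = 56°C
Mismatches (positions where the bases are not complementary): 1 (at position 5)
Effective Tm = 56 − 1×4 = 56 − 4 = 52°C

52°C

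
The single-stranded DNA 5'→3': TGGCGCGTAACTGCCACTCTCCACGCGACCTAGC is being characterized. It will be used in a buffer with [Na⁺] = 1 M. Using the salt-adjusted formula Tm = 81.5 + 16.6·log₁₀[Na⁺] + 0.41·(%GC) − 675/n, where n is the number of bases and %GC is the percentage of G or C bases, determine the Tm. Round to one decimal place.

Length n = 34. Base counts: G=8, A=6, T=6, C=14
G+C = 22, so %GC = 22/34 × 100 = 64.706%
Salt term: 16.6 × (0) = 0
GC term: 0.41 × 64.706 = 26.529; length term: −675/34 = −19.853
Tm = 81.5 + (0) + 26.529 − 19.853 = 88.176 → 88.2°C

88.2°C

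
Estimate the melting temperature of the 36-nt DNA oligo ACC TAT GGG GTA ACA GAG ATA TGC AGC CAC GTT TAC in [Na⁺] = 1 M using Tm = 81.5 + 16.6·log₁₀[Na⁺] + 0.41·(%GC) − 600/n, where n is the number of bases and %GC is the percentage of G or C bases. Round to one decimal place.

84.2°C

Length n = 36. Base counts: A=11, C=8, T=8, G=9
G+C = 17, so %GC = 17/36 × 100 = 47.222%
Salt term: 16.6 × (0) = 0
GC term: 0.41 × 47.222 = 19.361; length term: −600/36 = −16.667
Tm = 81.5 + (0) + 19.361 − 16.667 = 84.194 → 84.2°C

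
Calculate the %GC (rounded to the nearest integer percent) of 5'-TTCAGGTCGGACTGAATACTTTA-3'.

Scanning the sequence gives A=6, G=5, C=4, T=8.
G+C = 5 + 4 = 9 out of 23 bases
%GC = 9/23 × 100 = 39.13% ≈ 39%

39%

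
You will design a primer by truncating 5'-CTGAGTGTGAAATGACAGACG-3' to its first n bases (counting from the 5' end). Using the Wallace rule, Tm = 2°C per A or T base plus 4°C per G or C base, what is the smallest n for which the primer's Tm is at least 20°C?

n = 7

First 6 bases: CTGAGT → Tm = 18°C (< 20°C)
First 7 bases: CTGAGTG → Tm = 22°C (≥ 20°C)
Since every base adds ≥2°C, Tm only increases with n, so the threshold is first crossed at n = 7.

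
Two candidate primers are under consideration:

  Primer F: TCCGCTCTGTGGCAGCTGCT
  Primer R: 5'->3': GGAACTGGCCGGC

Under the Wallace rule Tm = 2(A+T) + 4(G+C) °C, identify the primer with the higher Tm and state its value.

Primer F: A+T=7, G+C=13 → Tm = 2(7)+4(13) = 66°C
Primer R: A+T=3, G+C=10 → Tm = 2(3)+4(10) = 46°C
66°C vs 46°C → primer F is higher.

Primer F, 66°C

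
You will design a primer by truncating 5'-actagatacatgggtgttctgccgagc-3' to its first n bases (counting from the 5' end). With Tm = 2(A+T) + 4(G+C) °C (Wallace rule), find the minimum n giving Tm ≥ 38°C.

First 13 bases: ACTAGATACATGG → Tm = 36°C (< 38°C)
First 14 bases: ACTAGATACATGGG → Tm = 40°C (≥ 38°C)
Each additional base adds 2°C (A/T) or 4°C (G/C), so Tm is non-decreasing in n; n = 14 is the first length to reach 38°C.

n = 14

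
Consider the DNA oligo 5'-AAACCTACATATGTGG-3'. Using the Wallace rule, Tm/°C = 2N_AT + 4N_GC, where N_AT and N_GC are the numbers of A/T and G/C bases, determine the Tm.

44°C

Counting bases: T=4, C=3, G=3, A=6
A+T = 10, G+C = 6
Tm = 4·6 + 2·10 = 24 + 20 = 44°C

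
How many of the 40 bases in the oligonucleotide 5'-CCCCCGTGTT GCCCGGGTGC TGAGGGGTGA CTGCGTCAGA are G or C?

28

Counting bases: T=8, A=4, G=16, C=12
Total G or C: 16 + 12 = 28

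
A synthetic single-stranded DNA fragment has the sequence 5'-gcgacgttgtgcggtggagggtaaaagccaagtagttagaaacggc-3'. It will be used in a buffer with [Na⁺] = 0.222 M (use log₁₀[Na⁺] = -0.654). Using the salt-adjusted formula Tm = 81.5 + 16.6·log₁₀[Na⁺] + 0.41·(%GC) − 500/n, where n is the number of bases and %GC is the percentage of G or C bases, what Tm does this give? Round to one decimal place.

Length n = 46. Counting bases: A=13, C=7, G=18, T=8
G+C = 25, so %GC = 25/46 × 100 = 54.348%
Salt term: 16.6 × (-0.654) = -10.856
GC term: 0.41 × 54.348 = 22.283; length term: −500/46 = −10.87
Tm = 81.5 + (-10.856) + 22.283 − 10.87 = 82.057 → 82.1°C

82.1°C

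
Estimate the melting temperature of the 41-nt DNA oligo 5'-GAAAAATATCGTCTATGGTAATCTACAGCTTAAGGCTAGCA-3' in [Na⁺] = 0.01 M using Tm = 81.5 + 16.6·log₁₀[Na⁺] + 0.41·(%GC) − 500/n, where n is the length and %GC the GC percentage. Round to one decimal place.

Length n = 41. A=15, T=11, C=7, G=8
G+C = 15, so %GC = 15/41 × 100 = 36.585%
Salt term: 16.6 × (-2) = -33.2
GC term: 0.41 × 36.585 = 15; length term: −500/41 = −12.195
Tm = 81.5 + (-33.2) + 15 − 12.195 = 51.105 → 51.1°C

51.1°C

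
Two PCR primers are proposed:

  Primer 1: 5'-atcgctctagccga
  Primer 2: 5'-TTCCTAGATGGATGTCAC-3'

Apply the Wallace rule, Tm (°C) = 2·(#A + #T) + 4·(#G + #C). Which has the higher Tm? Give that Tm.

Primer 1: A+T=6, G+C=8 → Tm = 2(6)+4(8) = 44°C
Primer 2: A+T=10, G+C=8 → Tm = 2(10)+4(8) = 52°C
44°C vs 52°C → primer 2 is higher.

Primer 2, 52°C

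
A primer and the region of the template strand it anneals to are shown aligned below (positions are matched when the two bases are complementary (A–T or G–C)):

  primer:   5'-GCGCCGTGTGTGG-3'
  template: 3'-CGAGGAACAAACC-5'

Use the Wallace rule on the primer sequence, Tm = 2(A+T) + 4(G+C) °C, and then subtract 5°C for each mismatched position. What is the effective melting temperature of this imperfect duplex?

31°C

Primer base counts: A=0, T=3, G=7, C=3 → A+T=3, G+C=10
Perfect-match Tm = 2(3) + 4(10) = 6 + 40 = 46°C
Mismatches (positions where the bases are not complementary): 3 (at positions 3, 6, 10)
Effective Tm = 46 − 3×5 = 46 − 15 = 31°C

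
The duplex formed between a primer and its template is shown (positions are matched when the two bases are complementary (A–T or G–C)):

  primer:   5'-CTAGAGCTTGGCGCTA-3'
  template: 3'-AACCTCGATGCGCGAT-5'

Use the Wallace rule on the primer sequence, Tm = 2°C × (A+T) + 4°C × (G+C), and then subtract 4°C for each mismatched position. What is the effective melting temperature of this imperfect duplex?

Primer base counts: A=3, T=4, G=5, C=4 → A+T=7, G+C=9
Perfect-match Tm = 2(7) + 4(9) = 14 + 36 = 50°C
Mismatches (positions where the bases are not complementary): 4 (at positions 1, 3, 9, 10)
Effective Tm = 50 − 4×4 = 50 − 16 = 34°C

34°C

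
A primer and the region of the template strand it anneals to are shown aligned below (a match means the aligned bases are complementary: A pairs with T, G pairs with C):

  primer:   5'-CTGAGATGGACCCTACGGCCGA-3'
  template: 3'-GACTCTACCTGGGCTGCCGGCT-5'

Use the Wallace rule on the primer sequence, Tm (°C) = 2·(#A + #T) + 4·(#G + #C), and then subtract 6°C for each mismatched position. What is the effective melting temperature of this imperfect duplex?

66°C

Primer base counts: A=5, T=3, G=7, C=7 → A+T=8, G+C=14
Perfect-match Tm = 2(8) + 4(14) = 16 + 56 = 72°C
Mismatches (positions where the bases are not complementary): 1 (at position 14)
Effective Tm = 72 − 1×6 = 72 − 6 = 66°C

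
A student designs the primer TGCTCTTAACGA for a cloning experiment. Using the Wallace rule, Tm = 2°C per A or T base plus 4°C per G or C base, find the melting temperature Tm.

Scanning the sequence gives A=3, G=2, C=3, T=4.
A+T = 7, G+C = 5
Tm = 2×7 + 4×5 = 34°C

34°C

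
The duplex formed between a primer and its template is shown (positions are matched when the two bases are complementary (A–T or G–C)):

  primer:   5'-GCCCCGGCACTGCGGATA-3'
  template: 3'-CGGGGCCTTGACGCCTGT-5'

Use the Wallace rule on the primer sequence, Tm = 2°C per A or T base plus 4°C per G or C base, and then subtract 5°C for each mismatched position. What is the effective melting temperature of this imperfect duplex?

52°C

Primer base counts: A=3, T=2, G=6, C=7 → A+T=5, G+C=13
Perfect-match Tm = 2(5) + 4(13) = 10 + 52 = 62°C
Mismatches (positions where the bases are not complementary): 2 (at positions 8, 17)
Effective Tm = 62 − 2×5 = 62 − 10 = 52°C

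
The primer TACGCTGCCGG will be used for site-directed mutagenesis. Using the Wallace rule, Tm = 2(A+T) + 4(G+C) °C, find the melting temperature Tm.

38°C

Base counts: A=1, G=4, T=2, C=4
A+T = 3, G+C = 8
Tm = 2×3 + 4×8 = 38°C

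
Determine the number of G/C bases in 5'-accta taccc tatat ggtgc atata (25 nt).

Counting bases: A=8, T=8, C=6, G=3
G+C = 3 + 6 = 9

9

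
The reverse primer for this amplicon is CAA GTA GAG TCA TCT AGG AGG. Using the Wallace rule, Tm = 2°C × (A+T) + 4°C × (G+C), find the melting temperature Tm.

62°C

Scanning the sequence gives T=4, G=7, C=3, A=7.
AT pairs contribute 11, GC pairs contribute 10.
Tm = 4·10 + 2·11 = 40 + 22 = 62°C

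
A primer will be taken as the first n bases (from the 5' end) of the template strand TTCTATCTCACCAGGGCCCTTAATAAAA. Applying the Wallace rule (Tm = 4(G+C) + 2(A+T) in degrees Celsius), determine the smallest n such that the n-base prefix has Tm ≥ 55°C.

First 17 bases: TTCTATCTCACCAGGGC → Tm = 52°C (< 55°C)
First 18 bases: TTCTATCTCACCAGGGCC → Tm = 56°C (≥ 55°C)
Since every base adds ≥2°C, Tm only increases with n, so the threshold is first crossed at n = 18.

n = 18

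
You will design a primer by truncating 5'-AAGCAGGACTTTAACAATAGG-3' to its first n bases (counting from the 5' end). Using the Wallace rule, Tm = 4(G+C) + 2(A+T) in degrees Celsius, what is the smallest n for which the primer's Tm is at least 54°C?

n = 20

First 19 bases: AAGCAGGACTTTAACAATA → Tm = 50°C (< 54°C)
First 20 bases: AAGCAGGACTTTAACAATAG → Tm = 54°C (≥ 54°C)
Since every base adds ≥2°C, Tm only increases with n, so the threshold is first crossed at n = 20.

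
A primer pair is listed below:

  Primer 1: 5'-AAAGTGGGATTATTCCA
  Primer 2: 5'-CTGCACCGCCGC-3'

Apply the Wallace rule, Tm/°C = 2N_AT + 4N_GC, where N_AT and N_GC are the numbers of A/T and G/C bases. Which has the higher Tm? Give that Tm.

Primer 1: A+T=11, G+C=6 → Tm = 2(11)+4(6) = 46°C
Primer 2: A+T=2, G+C=10 → Tm = 2(2)+4(10) = 44°C
46°C vs 44°C → primer 1 is higher.

Primer 1, 46°C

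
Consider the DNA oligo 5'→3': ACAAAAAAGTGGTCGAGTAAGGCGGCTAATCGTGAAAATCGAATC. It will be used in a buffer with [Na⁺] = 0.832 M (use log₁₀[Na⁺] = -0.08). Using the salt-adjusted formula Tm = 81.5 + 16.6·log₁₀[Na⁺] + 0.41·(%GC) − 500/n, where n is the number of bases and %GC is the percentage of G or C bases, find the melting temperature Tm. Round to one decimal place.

Length n = 45. G=12, C=7, A=18, T=8
G+C = 19, so %GC = 19/45 × 100 = 42.222%
Salt term: 16.6 × (-0.08) = -1.328
GC term: 0.41 × 42.222 = 17.311; length term: −500/45 = −11.111
Tm = 81.5 + (-1.328) + 17.311 − 11.111 = 86.372 → 86.4°C

86.4°C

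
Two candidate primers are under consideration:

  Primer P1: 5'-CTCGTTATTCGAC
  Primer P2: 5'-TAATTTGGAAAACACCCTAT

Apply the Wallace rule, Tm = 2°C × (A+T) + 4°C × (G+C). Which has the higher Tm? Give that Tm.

Primer P1: A+T=7, G+C=6 → Tm = 2(7)+4(6) = 38°C
Primer P2: A+T=14, G+C=6 → Tm = 2(14)+4(6) = 52°C
38°C vs 52°C → primer P2 is higher.

Primer P2, 52°C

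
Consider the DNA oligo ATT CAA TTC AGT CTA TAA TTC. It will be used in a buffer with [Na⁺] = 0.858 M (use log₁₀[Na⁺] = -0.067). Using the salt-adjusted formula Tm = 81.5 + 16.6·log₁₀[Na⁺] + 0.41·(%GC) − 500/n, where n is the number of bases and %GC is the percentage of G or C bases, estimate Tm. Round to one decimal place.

66.3°C

Length n = 21. A=7, G=1, T=9, C=4
G+C = 5, so %GC = 5/21 × 100 = 23.81%
Salt term: 16.6 × (-0.067) = -1.112
GC term: 0.41 × 23.81 = 9.762; length term: −500/21 = −23.81
Tm = 81.5 + (-1.112) + 9.762 − 23.81 = 66.34 → 66.3°C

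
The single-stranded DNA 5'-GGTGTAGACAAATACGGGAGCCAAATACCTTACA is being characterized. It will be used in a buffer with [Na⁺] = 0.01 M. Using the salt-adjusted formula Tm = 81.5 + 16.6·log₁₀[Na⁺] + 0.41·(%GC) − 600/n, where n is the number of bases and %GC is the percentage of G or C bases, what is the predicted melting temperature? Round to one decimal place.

Length n = 34. A=13, G=8, C=7, T=6
G+C = 15, so %GC = 15/34 × 100 = 44.118%
Salt term: 16.6 × (-2) = -33.2
GC term: 0.41 × 44.118 = 18.088; length term: −600/34 = −17.647
Tm = 81.5 + (-33.2) + 18.088 − 17.647 = 48.741 → 48.7°C

48.7°C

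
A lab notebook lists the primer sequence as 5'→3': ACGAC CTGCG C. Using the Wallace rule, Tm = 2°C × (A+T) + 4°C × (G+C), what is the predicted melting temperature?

Base counts: G=3, T=1, C=5, A=2
AT pairs contribute 3, GC pairs contribute 8.
Tm = 4·8 + 2·3 = 32 + 6 = 38°C

38°C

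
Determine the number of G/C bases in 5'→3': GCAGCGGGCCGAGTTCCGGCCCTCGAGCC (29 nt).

23

T=3, A=3, G=11, C=12
G+C = 11 + 12 = 23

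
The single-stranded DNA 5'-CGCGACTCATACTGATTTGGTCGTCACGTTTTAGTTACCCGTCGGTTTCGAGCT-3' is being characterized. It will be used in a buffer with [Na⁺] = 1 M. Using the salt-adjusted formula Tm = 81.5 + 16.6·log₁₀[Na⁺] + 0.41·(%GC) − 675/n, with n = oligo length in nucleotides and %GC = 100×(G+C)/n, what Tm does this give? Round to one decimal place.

89.5°C

Length n = 54. Base counts: A=8, G=13, C=14, T=19
G+C = 27, so %GC = 27/54 × 100 = 50%
Salt term: 16.6 × (0) = 0
GC term: 0.41 × 50 = 20.5; length term: −675/54 = −12.5
Tm = 81.5 + (0) + 20.5 − 12.5 = 89.5 → 89.5°C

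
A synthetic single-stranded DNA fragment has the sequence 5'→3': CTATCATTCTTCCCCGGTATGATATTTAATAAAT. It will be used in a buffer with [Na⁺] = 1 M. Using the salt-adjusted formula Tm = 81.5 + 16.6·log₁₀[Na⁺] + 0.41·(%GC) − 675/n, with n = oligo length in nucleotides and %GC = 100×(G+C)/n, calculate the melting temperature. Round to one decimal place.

73.7°C

Length n = 34. A=10, C=7, G=3, T=14
G+C = 10, so %GC = 10/34 × 100 = 29.412%
Salt term: 16.6 × (0) = 0
GC term: 0.41 × 29.412 = 12.059; length term: −675/34 = −19.853
Tm = 81.5 + (0) + 12.059 − 19.853 = 73.706 → 73.7°C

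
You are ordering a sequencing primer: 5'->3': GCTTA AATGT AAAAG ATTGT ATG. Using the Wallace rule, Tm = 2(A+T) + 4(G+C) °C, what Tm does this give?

58°C

Base counts: C=1, T=8, A=9, G=5
So N_AT = 17 and N_GC = 6.
Tm = 2×17 + 4×6 = 58°C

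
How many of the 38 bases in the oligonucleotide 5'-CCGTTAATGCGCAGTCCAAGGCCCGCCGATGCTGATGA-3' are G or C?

23

Counting bases: T=7, A=8, G=11, C=12
G+C = 11 + 12 = 23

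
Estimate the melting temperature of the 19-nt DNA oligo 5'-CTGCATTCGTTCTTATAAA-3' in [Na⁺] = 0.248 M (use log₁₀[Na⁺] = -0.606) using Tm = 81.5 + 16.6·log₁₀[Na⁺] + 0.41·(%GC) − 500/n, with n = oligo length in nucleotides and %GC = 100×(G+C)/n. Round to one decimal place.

58.1°C

Length n = 19. A=5, G=2, C=4, T=8
G+C = 6, so %GC = 6/19 × 100 = 31.579%
Salt term: 16.6 × (-0.606) = -10.06
GC term: 0.41 × 31.579 = 12.947; length term: −500/19 = −26.316
Tm = 81.5 + (-10.06) + 12.947 − 26.316 = 58.071 → 58.1°C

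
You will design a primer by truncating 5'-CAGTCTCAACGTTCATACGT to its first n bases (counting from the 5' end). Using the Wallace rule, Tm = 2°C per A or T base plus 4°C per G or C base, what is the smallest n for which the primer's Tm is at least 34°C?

n = 11

First 10 bases: CAGTCTCAAC → Tm = 30°C (< 34°C)
First 11 bases: CAGTCTCAACG → Tm = 34°C (≥ 34°C)
Since every base adds ≥2°C, Tm only increases with n, so the threshold is first crossed at n = 11.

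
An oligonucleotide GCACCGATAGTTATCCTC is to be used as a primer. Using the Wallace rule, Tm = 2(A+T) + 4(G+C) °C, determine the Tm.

Scanning the sequence gives C=6, T=5, A=4, G=3.
A+T = 9, G+C = 9
Tm = 2×9 + 4×9 = 54°C

54°C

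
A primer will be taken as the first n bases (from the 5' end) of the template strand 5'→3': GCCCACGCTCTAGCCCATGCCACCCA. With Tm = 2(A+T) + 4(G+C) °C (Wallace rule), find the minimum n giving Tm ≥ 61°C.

First 18 bases: GCCCACGCTCTAGCCCAT → Tm = 60°C (< 61°C)
First 19 bases: GCCCACGCTCTAGCCCATG → Tm = 64°C (≥ 61°C)
Since every base adds ≥2°C, Tm only increases with n, so the threshold is first crossed at n = 19.

n = 19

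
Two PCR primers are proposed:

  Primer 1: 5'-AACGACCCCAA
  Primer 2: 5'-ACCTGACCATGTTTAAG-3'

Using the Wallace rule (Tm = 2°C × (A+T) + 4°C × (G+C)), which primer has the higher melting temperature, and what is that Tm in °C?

Primer 2, 48°C

Primer 1: A+T=5, G+C=6 → Tm = 2(5)+4(6) = 34°C
Primer 2: A+T=10, G+C=7 → Tm = 2(10)+4(7) = 48°C
34°C vs 48°C → primer 2 is higher.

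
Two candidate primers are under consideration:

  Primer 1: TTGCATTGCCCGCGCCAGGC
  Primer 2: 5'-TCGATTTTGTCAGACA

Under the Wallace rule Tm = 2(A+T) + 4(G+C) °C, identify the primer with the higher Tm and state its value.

Primer 1, 68°C

Primer 1: A+T=6, G+C=14 → Tm = 2(6)+4(14) = 68°C
Primer 2: A+T=10, G+C=6 → Tm = 2(10)+4(6) = 44°C
68°C vs 44°C → primer 1 is higher.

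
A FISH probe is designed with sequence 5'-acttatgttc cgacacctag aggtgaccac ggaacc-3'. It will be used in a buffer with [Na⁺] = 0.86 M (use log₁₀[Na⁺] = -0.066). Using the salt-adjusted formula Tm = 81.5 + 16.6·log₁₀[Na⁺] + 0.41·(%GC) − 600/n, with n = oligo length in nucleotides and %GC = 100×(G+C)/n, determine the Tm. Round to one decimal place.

85.4°C

Length n = 36. Base counts: T=7, C=11, G=8, A=10
G+C = 19, so %GC = 19/36 × 100 = 52.778%
Salt term: 16.6 × (-0.066) = -1.096
GC term: 0.41 × 52.778 = 21.639; length term: −600/36 = −16.667
Tm = 81.5 + (-1.096) + 21.639 − 16.667 = 85.376 → 85.4°C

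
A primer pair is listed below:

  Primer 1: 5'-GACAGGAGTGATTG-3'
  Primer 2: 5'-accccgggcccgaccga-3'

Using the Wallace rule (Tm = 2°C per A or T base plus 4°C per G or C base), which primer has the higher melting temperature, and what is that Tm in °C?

Primer 2, 62°C

Primer 1: A+T=7, G+C=7 → Tm = 2(7)+4(7) = 42°C
Primer 2: A+T=3, G+C=14 → Tm = 2(3)+4(14) = 62°C
42°C vs 62°C → primer 2 is higher.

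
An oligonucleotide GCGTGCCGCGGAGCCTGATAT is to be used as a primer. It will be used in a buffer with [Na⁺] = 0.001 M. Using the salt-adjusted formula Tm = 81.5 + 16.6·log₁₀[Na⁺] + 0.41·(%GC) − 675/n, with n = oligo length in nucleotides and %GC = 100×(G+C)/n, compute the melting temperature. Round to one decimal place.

26.9°C

Length n = 21. Counting bases: G=8, C=6, A=3, T=4
G+C = 14, so %GC = 14/21 × 100 = 66.667%
Salt term: 16.6 × (-3) = -49.8
GC term: 0.41 × 66.667 = 27.333; length term: −675/21 = −32.143
Tm = 81.5 + (-49.8) + 27.333 − 32.143 = 26.89 → 26.9°C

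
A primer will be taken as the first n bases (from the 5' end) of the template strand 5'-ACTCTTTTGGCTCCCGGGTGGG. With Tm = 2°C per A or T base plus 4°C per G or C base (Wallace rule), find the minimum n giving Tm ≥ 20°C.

n = 8

First 7 bases: ACTCTTT → Tm = 18°C (< 20°C)
First 8 bases: ACTCTTTT → Tm = 20°C (≥ 20°C)
Since every base adds ≥2°C, Tm only increases with n, so the threshold is first crossed at n = 8.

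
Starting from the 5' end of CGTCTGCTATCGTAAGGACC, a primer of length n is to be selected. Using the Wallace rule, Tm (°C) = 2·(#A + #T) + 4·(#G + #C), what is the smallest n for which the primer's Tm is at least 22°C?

First 6 bases: CGTCTG → Tm = 20°C (< 22°C)
First 7 bases: CGTCTGC → Tm = 24°C (≥ 22°C)
Since every base adds ≥2°C, Tm only increases with n, so the threshold is first crossed at n = 7.

n = 7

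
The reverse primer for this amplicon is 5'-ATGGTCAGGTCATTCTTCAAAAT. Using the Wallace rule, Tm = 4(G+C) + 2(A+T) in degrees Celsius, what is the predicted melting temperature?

62°C

Counting bases: T=8, A=7, C=4, G=4
AT pairs contribute 15, GC pairs contribute 8.
Tm = 4·8 + 2·15 = 32 + 30 = 62°C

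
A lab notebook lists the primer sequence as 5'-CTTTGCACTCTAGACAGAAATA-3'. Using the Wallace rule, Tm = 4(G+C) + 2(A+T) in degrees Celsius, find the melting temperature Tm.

Counting bases: A=8, C=5, T=6, G=3
AT pairs contribute 14, GC pairs contribute 8.
Tm = 2×14 + 4×8 = 60°C

60°C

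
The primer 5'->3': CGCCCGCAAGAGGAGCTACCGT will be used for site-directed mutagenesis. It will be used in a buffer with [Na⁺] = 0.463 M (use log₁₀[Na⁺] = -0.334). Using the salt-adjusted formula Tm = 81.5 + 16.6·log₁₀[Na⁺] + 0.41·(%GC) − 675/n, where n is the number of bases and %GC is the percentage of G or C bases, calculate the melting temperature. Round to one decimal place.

73.2°C

Length n = 22. G=7, T=2, A=5, C=8
G+C = 15, so %GC = 15/22 × 100 = 68.182%
Salt term: 16.6 × (-0.334) = -5.544
GC term: 0.41 × 68.182 = 27.955; length term: −675/22 = −30.682
Tm = 81.5 + (-5.544) + 27.955 − 30.682 = 73.229 → 73.2°C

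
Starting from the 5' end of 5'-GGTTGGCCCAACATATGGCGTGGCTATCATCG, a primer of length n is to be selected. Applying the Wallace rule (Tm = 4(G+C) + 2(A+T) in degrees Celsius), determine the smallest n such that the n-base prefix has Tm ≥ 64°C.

First 19 bases: GGTTGGCCCAACATATGGC → Tm = 60°C (< 64°C)
First 20 bases: GGTTGGCCCAACATATGGCG → Tm = 64°C (≥ 64°C)
Each additional base adds 2°C (A/T) or 4°C (G/C), so Tm is non-decreasing in n; n = 20 is the first length to reach 64°C.

n = 20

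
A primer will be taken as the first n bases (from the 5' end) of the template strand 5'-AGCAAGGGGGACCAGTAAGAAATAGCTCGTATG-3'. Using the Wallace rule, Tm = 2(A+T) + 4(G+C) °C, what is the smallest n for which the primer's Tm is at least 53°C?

n = 17

First 16 bases: AGCAAGGGGGACCAGT → Tm = 52°C (< 53°C)
First 17 bases: AGCAAGGGGGACCAGTA → Tm = 54°C (≥ 53°C)
Each additional base adds 2°C (A/T) or 4°C (G/C), so Tm is non-decreasing in n; n = 17 is the first length to reach 53°C.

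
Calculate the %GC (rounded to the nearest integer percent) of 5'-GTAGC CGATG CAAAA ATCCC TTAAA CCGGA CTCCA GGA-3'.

50%

Scanning the sequence gives A=13, T=6, G=8, C=11.
G+C = 8 + 11 = 19 out of 38 bases
%GC = 19/38 × 100 = 50% ≈ 50%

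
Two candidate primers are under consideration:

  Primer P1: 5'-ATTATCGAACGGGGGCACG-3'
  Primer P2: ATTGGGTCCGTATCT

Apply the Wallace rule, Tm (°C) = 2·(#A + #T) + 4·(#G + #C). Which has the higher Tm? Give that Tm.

Primer P1, 60°C

Primer P1: A+T=8, G+C=11 → Tm = 2(8)+4(11) = 60°C
Primer P2: A+T=8, G+C=7 → Tm = 2(8)+4(7) = 44°C
60°C vs 44°C → primer P1 is higher.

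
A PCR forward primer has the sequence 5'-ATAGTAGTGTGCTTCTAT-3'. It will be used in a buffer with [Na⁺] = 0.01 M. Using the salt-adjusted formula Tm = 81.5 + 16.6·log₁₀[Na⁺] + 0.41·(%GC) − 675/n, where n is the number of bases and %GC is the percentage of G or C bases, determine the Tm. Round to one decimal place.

24.5°C

Length n = 18. T=8, A=4, C=2, G=4
G+C = 6, so %GC = 6/18 × 100 = 33.333%
Salt term: 16.6 × (-2) = -33.2
GC term: 0.41 × 33.333 = 13.667; length term: −675/18 = −37.5
Tm = 81.5 + (-33.2) + 13.667 − 37.5 = 24.467 → 24.5°C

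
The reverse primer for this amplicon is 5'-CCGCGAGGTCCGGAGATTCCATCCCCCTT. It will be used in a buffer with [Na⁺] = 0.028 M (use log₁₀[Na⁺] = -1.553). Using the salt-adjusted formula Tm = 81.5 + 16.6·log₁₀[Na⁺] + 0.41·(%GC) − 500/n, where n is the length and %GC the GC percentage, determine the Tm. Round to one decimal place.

65.3°C

Length n = 29. Base counts: T=6, A=4, C=12, G=7
G+C = 19, so %GC = 19/29 × 100 = 65.517%
Salt term: 16.6 × (-1.553) = -25.78
GC term: 0.41 × 65.517 = 26.862; length term: −500/29 = −17.241
Tm = 81.5 + (-25.78) + 26.862 − 17.241 = 65.341 → 65.3°C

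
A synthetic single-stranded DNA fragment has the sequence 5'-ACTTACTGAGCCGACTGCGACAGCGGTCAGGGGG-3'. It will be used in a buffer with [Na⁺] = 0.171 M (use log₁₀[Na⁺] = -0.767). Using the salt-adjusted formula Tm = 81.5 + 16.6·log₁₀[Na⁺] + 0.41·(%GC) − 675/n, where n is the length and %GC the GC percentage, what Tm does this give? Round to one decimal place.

75.4°C

Length n = 34. T=5, G=13, C=9, A=7
G+C = 22, so %GC = 22/34 × 100 = 64.706%
Salt term: 16.6 × (-0.767) = -12.732
GC term: 0.41 × 64.706 = 26.529; length term: −675/34 = −19.853
Tm = 81.5 + (-12.732) + 26.529 − 19.853 = 75.444 → 75.4°C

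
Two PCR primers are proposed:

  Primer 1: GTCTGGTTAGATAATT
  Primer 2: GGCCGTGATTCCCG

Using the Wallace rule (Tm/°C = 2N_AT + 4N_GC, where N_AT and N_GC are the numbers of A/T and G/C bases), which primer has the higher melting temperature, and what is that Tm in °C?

Primer 2, 48°C

Primer 1: A+T=11, G+C=5 → Tm = 2(11)+4(5) = 42°C
Primer 2: A+T=4, G+C=10 → Tm = 2(4)+4(10) = 48°C
42°C vs 48°C → primer 2 is higher.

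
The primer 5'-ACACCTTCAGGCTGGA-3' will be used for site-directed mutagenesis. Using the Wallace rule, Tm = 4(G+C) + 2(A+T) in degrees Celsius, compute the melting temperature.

50°C

Scanning the sequence gives T=3, A=4, C=5, G=4.
So N_AT = 7 and N_GC = 9.
Tm = 2(7) + 4(9) = 14 + 36 = 50°C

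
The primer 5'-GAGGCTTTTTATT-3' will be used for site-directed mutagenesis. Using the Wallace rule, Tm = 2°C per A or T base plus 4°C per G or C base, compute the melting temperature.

C=1, T=7, A=2, G=3
A+T = 9, G+C = 4
Tm = 2(9) + 4(4) = 18 + 16 = 34°C

34°C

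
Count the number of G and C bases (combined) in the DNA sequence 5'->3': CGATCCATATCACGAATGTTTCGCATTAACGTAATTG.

14

Scanning the sequence gives A=11, C=8, G=6, T=12.
G+C = 6 + 8 = 14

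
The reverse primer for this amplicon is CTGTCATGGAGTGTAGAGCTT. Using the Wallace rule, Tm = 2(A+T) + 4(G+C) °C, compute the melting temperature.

Scanning the sequence gives G=7, C=3, T=7, A=4.
So N_AT = 11 and N_GC = 10.
Tm = 4·10 + 2·11 = 40 + 22 = 62°C

62°C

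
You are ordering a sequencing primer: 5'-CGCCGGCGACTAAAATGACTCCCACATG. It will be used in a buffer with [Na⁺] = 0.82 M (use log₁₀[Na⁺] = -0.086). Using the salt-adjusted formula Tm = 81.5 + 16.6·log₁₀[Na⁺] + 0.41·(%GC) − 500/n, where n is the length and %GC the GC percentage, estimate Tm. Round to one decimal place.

Length n = 28. Base counts: G=6, C=10, T=4, A=8
G+C = 16, so %GC = 16/28 × 100 = 57.143%
Salt term: 16.6 × (-0.086) = -1.428
GC term: 0.41 × 57.143 = 23.429; length term: −500/28 = −17.857
Tm = 81.5 + (-1.428) + 23.429 − 17.857 = 85.644 → 85.6°C

85.6°C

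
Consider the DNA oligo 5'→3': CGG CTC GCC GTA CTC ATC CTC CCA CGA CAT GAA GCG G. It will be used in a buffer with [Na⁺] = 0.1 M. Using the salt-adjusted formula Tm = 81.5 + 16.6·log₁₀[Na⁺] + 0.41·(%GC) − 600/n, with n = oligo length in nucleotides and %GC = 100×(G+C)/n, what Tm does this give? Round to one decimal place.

Length n = 37. G=9, T=6, A=7, C=15
G+C = 24, so %GC = 24/37 × 100 = 64.865%
Salt term: 16.6 × (-1) = -16.6
GC term: 0.41 × 64.865 = 26.595; length term: −600/37 = −16.216
Tm = 81.5 + (-16.6) + 26.595 − 16.216 = 75.279 → 75.3°C

75.3°C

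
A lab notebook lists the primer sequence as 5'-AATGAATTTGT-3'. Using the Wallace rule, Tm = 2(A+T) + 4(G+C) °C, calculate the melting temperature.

Counting bases: T=5, C=0, A=4, G=2
A+T = 9, G+C = 2
Tm = 4·2 + 2·9 = 8 + 18 = 26°C

26°C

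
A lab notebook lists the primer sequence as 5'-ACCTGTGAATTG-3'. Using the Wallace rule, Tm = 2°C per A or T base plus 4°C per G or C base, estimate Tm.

34°C

G=3, T=4, C=2, A=3
A+T = 7, G+C = 5
Tm = 4·5 + 2·7 = 20 + 14 = 34°C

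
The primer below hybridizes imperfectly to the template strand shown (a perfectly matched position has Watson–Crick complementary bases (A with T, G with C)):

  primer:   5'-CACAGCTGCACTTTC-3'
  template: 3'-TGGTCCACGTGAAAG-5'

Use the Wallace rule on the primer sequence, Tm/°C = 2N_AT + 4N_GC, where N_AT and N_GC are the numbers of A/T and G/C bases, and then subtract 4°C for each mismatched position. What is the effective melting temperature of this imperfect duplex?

34°C

Primer base counts: A=3, T=4, G=2, C=6 → A+T=7, G+C=8
Perfect-match Tm = 2(7) + 4(8) = 14 + 32 = 46°C
Mismatches (positions where the bases are not complementary): 3 (at positions 1, 2, 6)
Effective Tm = 46 − 3×4 = 46 − 12 = 34°C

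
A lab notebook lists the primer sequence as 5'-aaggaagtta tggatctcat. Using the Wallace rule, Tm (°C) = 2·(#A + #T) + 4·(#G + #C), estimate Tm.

Counting bases: G=5, A=7, C=2, T=6
So N_AT = 13 and N_GC = 7.
Tm = 2(13) + 4(7) = 26 + 28 = 54°C

54°C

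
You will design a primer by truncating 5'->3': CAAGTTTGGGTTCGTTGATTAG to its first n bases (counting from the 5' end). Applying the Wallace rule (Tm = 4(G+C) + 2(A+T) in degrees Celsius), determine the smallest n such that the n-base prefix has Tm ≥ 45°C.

First 15 bases: CAAGTTTGGGTTCGT → Tm = 44°C (< 45°C)
First 16 bases: CAAGTTTGGGTTCGTT → Tm = 46°C (≥ 45°C)
Since every base adds ≥2°C, Tm only increases with n, so the threshold is first crossed at n = 16.

n = 16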